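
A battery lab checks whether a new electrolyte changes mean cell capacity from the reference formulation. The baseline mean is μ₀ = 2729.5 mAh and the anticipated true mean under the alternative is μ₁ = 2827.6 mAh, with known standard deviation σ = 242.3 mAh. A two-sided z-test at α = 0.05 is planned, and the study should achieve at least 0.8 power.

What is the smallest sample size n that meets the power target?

Standardized effect: d = |μ₁ − μ₀| / σ = |2827.6 − 2729.5| / 242.3 = 0.4049
For power 0.8 need Φ(δ − z_{0.025}) = 0.8, so δ = z_{0.025} + z_{0.20} = 1.960 + 0.842 = 2.802.
(The Φ(−δ − z_{α/2}) term is vanishingly small for δ > 0 and is dropped in the standard sample-size formula.)
δ = d·√n ⇒ n = (δ/d)² = (2.802 / 0.4049)² = 47.88.
Round up to the next whole unit.

n = 48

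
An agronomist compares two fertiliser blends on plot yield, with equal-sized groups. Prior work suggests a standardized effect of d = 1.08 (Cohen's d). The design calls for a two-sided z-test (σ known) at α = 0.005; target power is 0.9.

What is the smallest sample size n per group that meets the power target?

For power 0.9 need Φ(δ − z_{0.0025}) = 0.9, so δ = z_{0.0025} + z_{0.10} = 2.807 + 1.282 = 4.089.
(The Φ(−δ − z_{α/2}) term is vanishingly small for δ > 0 and is dropped in the standard sample-size formula.)
δ = d·√(n/2) ⇒ n = 2(δ/d)² = 2 × (4.089 / 1.08)² = 28.66.
Round up to the next whole unit.

n = 29 per group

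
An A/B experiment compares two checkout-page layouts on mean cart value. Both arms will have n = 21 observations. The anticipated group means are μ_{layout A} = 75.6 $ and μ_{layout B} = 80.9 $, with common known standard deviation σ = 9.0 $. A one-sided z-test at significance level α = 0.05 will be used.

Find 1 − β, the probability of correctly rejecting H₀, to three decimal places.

Standardized effect: d = |μ_{layout A} − μ_{layout B}| / σ = |75.6 − 80.9| / 9.0 = 0.5889
Noncentrality parameter: δ = d·√(n/2) = 0.5889 × √(21/2) = 1.9082
One-sided α = 0.05 → critical value z_{0.05} = 1.645.
Power = P(Z > 1.645 − δ) = Φ(0.263) = 0.6039.

Power ≈ 0.604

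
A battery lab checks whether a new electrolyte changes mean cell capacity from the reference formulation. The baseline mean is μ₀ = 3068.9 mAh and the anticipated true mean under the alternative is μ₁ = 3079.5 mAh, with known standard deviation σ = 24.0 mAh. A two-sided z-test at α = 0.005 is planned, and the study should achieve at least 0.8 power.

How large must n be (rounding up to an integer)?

n = 69

Standardized effect: d = |μ₁ − μ₀| / σ = |3079.5 − 3068.9| / 24.0 = 0.4417
For power 0.8 need Φ(δ − z_{0.0025}) = 0.8, so δ = z_{0.0025} + z_{0.20} = 2.807 + 0.842 = 3.649.
(For δ > 0 the lower-tail rejection region contributes negligibly to power, so the one-term inversion is standard.)
δ = d·√n ⇒ n = (δ/d)² = (3.649 / 0.4417)² = 68.25.
Rounding up, n = 69.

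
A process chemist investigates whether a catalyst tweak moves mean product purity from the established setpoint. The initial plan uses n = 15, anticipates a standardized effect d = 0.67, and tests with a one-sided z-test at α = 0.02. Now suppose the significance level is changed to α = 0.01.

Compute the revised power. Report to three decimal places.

δ = d·√n = 0.67 × √15 = 2.5949 (unchanged). New critical value: z_{0.01} = 2.326.
Revised power = P(Z > 2.326 − δ) = Φ(0.269) = 0.6059.

Power ≈ 0.606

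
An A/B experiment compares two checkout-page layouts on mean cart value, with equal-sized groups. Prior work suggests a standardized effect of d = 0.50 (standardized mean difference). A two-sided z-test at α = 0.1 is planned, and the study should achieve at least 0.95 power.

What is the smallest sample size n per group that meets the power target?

Set Φ(δ − 1.645) = 0.95; then δ − 1.645 = Φ⁻¹(0.95) = 1.645, giving δ = 3.290.
(The Φ(−δ − z_{α/2}) term is vanishingly small for δ > 0 and is dropped in the standard sample-size formula.)
δ = d·√(n/2) ⇒ n = 2(δ/d)² = 2 × (3.290 / 0.50)² = 86.58.
Round up to the next whole unit.

n = 87 per group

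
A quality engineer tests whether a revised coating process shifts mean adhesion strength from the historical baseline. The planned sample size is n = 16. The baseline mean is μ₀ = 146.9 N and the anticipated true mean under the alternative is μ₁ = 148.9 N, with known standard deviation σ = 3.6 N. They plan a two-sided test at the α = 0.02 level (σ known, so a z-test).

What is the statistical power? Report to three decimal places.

Power ≈ 0.459

Standardized effect: d = |μ₁ − μ₀| / σ = |148.9 − 146.9| / 3.6 = 0.5556
Noncentrality parameter: δ = d·√n = 0.5556 × √16 = 2.2222
Critical value for a two-sided test at α = 0.02: z_{α/2} = 2.326.
Power = Φ(δ − 2.326) + Φ(−δ − 2.326) = Φ(-0.104) + Φ(-4.549) = 0.4585 + 0.0000 = 0.4585.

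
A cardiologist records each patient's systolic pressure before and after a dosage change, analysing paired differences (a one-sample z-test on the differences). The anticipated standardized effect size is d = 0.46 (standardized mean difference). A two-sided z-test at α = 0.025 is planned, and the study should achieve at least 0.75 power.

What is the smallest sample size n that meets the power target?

Set Φ(δ − 2.241) = 0.75; then δ − 2.241 = Φ⁻¹(0.75) = 0.674, giving δ = 2.916.
(Ignoring the negligible lower-tail rejection probability gives the usual closed-form inversion.)
δ = d·√n ⇒ n = (δ/d)² = (2.916 / 0.46)² = 40.18.
Rounding up, n = 41.

n = 41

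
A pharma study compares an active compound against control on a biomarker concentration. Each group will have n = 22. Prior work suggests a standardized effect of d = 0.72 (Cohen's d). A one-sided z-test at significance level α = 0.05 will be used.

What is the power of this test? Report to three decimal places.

Power ≈ 0.771

Noncentrality parameter: δ = d·√(n/2) = 0.72 × √(22/2) = 2.3880
One-sided α = 0.05 → critical value z_{0.05} = 1.645.
Power = P(Z > 1.645 − δ) = Φ(0.743) = 0.7713.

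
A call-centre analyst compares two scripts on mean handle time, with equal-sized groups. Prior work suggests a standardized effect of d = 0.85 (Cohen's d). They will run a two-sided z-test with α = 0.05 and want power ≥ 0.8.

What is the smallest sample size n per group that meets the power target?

n = 22 per group

Set Φ(δ − 1.960) = 0.8; then δ − 1.960 = Φ⁻¹(0.8) = 0.842, giving δ = 2.802.
(The Φ(−δ − z_{α/2}) term is vanishingly small for δ > 0 and is dropped in the standard sample-size formula.)
δ = d·√(n/2) ⇒ n = 2(δ/d)² = 2 × (2.802 / 0.85)² = 21.73.
Rounding up, n = 22 per group.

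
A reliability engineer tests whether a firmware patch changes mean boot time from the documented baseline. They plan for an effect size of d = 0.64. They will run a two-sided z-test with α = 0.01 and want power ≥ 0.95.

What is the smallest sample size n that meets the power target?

n = 44

Set Φ(δ − 2.576) = 0.95; then δ − 2.576 = Φ⁻¹(0.95) = 1.645, giving δ = 4.221.
(For δ > 0 the lower-tail rejection region contributes negligibly to power, so the one-term inversion is standard.)
δ = d·√n ⇒ n = (δ/d)² = (4.221 / 0.64)² = 43.49.
Rounding up, n = 44.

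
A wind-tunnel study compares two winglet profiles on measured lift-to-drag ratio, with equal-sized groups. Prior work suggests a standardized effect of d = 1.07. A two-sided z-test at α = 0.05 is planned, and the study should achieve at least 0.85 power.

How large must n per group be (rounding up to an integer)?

n = 16 per group

Set Φ(δ − 1.960) = 0.85; then δ − 1.960 = Φ⁻¹(0.85) = 1.036, giving δ = 2.996.
(For δ > 0 the lower-tail rejection region contributes negligibly to power, so the one-term inversion is standard.)
δ = d·√(n/2) ⇒ n = 2(δ/d)² = 2 × (2.996 / 1.07)² = 15.68.
Rounding up, n = 16 per group.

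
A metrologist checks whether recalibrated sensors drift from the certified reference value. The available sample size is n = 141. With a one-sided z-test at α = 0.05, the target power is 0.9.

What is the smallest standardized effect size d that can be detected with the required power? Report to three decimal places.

d ≈ 0.246

Required noncentrality: δ = z_{0.05} + z_{0.10} = 1.645 + 1.282 = 2.926.
δ = d·√n ⇒ d = δ/√n = 2.926/√141 = 0.2464.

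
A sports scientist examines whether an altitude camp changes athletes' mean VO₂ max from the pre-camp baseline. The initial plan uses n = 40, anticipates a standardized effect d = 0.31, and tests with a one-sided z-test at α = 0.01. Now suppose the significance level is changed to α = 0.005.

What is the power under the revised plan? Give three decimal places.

δ = d·√n = 0.31 × √40 = 1.9606 (unchanged). New critical value: z_{0.005} = 2.576.
Revised power = P(Z > 2.576 − δ) = Φ(-0.615) = 0.2692.

Power ≈ 0.269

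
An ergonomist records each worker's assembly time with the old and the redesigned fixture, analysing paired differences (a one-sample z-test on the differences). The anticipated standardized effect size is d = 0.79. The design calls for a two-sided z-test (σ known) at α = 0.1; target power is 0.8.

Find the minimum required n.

n = 10

For power 0.8 need Φ(δ − z_{0.05}) = 0.8, so δ = z_{0.05} + z_{0.20} = 1.645 + 0.842 = 2.486.
(Ignoring the negligible lower-tail rejection probability gives the usual closed-form inversion.)
δ = d·√n ⇒ n = (δ/d)² = (2.486 / 0.79)² = 9.91.
Rounding up, n = 10.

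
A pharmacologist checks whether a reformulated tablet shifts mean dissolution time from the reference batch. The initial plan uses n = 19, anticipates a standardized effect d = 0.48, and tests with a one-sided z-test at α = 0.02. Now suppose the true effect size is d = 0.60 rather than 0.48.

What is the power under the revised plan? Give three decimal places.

With d = 0.60: δ = d·√n = 0.60 × √19 = 2.6153. Critical value z_{0.02} = 2.054.
Revised power = P(Z > 2.054 − δ) = Φ(0.562) = 0.7128.

Power ≈ 0.713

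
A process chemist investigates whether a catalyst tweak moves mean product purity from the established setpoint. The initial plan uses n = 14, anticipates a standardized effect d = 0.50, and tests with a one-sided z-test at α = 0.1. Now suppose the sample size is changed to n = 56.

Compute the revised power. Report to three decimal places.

Power ≈ 0.993

With n = 56: δ = d·√n = 0.50 × √56 = 3.7417. Critical value z_{0.1} = 1.282.
Revised power = Φ(δ − 1.282) = Φ(2.460) = 0.9931.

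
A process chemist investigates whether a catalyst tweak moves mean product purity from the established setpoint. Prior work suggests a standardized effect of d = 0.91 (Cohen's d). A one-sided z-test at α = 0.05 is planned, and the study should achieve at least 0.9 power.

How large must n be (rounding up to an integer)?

For power 0.9 need Φ(δ − z_{0.05}) = 0.9, so δ = z_{0.05} + z_{0.10} = 1.645 + 1.282 = 2.926.
δ = d·√n ⇒ n = (δ/d)² = (2.926 / 0.91)² = 10.34.
Round up to the next whole unit.

n = 11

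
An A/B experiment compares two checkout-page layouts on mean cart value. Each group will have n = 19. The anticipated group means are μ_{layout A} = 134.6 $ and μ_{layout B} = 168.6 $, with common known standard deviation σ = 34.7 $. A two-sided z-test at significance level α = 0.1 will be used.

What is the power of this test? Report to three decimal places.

Power ≈ 0.915

Standardized effect: d = |μ_{layout A} − μ_{layout B}| / σ = |134.6 − 168.6| / 34.7 = 0.9798
Noncentrality parameter: δ = d·√(n/2) = 0.9798 × √(19/2) = 3.0200
Critical value for a two-sided test at α = 0.1: z_{α/2} = 1.645.
Power = Φ(δ − 1.645) + Φ(−δ − 1.645) = Φ(1.375) + Φ(-4.665) = 0.9155 + 0.0000 = 0.9155.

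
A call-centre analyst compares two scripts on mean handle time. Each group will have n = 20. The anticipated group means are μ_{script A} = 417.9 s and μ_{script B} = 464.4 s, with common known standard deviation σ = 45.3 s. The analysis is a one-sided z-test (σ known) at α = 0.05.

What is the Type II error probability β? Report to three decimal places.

β ≈ 0.055

Standardized effect: d = |μ_{script A} − μ_{script B}| / σ = |417.9 − 464.4| / 45.3 = 1.0265
Noncentrality parameter: λ = d·√(n/2) = 1.0265 × √(20/2) = 3.2460
One-sided α = 0.05 → critical value z_{0.05} = 1.645.
Power = Φ(λ − 1.645) = Φ(1.601) = 0.9453.
Type II error: β = 1 − power = 1 − 0.9453 = 0.0547.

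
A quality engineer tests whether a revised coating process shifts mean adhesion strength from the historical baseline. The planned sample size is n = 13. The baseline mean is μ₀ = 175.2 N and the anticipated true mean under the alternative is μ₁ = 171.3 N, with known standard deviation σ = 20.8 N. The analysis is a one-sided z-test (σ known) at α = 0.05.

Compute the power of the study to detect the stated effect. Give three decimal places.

Standardized effect: d = |μ₁ − μ₀| / σ = |171.3 − 175.2| / 20.8 = 0.1875
Noncentrality parameter: δ = d·√n = 0.1875 × √13 = 0.6760
One-sided α = 0.05 → critical value z_{0.05} = 1.645.
Power = Φ(δ − 1.645) = Φ(-0.969) = 0.1663.

Power ≈ 0.166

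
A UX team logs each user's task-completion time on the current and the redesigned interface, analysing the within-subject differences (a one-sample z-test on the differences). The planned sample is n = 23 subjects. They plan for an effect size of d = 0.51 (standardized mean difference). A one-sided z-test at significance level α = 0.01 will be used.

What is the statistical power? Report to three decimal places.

Power ≈ 0.548

Noncentrality parameter: δ = d·√n = 0.51 × √23 = 2.4459
One-sided α = 0.01 → critical value z_{0.01} = 2.326.
Power = Φ(δ − 2.326) = Φ(0.120) = 0.5476.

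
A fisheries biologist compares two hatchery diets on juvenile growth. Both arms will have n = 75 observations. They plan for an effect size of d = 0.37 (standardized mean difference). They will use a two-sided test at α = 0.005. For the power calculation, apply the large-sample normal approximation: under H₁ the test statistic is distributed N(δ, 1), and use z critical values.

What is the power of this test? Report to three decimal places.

Power ≈ 0.294

Noncentrality parameter: δ = d·√(n/2) = 0.37 × √(75/2) = 2.2658
Two-sided α = 0.005 → critical value z_{0.0025} = 2.807.
Power = Φ(δ − 2.807) + Φ(−δ − 2.807) = Φ(-0.541) + Φ(-5.073) = 0.2942 + 0.0000 = 0.2942.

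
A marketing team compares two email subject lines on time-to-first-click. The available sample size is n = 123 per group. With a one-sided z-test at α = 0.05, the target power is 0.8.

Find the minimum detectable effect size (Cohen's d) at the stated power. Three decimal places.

Required noncentrality: δ = z_{0.05} + z_{0.20} = 1.645 + 0.842 = 2.486.
δ = d·√(n/2) ⇒ d = δ/√(n/2) = 2.486/√(123/2) = 0.3171.

d ≈ 0.317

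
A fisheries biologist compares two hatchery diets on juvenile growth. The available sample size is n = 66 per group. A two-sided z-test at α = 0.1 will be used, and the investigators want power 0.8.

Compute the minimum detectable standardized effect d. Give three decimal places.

Need Φ(δ − 1.645) = 0.8, so δ = 1.645 + 0.842 = 2.486.
(Lower-tail contribution to power is negligible for δ > 0.)
δ = d·√(n/2) ⇒ d = δ/√(n/2) = 2.486/√(66/2) = 0.4328.

d ≈ 0.433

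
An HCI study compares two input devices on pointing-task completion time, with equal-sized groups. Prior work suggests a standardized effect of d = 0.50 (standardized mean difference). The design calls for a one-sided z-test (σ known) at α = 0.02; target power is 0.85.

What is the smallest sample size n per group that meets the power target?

n = 77 per group

Set Φ(δ − 2.054) = 0.85; then δ − 2.054 = Φ⁻¹(0.85) = 1.036, giving δ = 3.090.
δ = d·√(n/2) ⇒ n = 2(δ/d)² = 2 × (3.090 / 0.50)² = 76.39.
Rounding up, n = 77 per group.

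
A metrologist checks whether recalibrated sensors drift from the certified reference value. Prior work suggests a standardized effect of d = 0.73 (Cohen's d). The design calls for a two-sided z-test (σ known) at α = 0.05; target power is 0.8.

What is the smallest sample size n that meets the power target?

For power 0.8 need Φ(δ − z_{0.025}) = 0.8, so δ = z_{0.025} + z_{0.20} = 1.960 + 0.842 = 2.802.
(For δ > 0 the lower-tail rejection region contributes negligibly to power, so the one-term inversion is standard.)
δ = d·√n ⇒ n = (δ/d)² = (2.802 / 0.73)² = 14.73.
Rounding up, n = 15.

n = 15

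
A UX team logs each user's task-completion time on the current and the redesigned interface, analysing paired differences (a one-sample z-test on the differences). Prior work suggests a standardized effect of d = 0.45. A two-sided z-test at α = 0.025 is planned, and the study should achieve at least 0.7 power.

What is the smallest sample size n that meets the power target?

Set Φ(δ − 2.241) = 0.7; then δ − 2.241 = Φ⁻¹(0.7) = 0.524, giving δ = 2.766.
(For δ > 0 the lower-tail rejection region contributes negligibly to power, so the one-term inversion is standard.)
δ = d·√n ⇒ n = (δ/d)² = (2.766 / 0.45)² = 37.78.
Round up to the next whole unit.

n = 38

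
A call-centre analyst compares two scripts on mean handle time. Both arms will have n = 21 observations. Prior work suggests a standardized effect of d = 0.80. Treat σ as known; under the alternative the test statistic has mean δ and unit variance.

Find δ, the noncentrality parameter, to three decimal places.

δ = d·√(n/2) = 0.80 × √(21/2) = 2.5923

δ ≈ 2.592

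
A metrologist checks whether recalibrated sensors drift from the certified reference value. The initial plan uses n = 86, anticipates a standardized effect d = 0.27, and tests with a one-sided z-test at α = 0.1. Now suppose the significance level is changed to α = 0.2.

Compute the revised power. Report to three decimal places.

Power ≈ 0.952

δ = d·√n = 0.27 × √86 = 2.5039 (unchanged). New critical value: z_{0.2} = 0.842.
Revised power = P(Z > 0.842 − δ) = Φ(1.662) = 0.9518.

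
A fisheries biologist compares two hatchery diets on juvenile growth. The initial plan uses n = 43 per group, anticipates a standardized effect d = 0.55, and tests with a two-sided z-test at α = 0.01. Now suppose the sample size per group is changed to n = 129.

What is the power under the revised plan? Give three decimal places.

Power ≈ 0.967

With n = 129 per group: δ = d·√(n/2) = 0.55 × √(129/2) = 4.4172. Critical value z_{0.005} = 2.576.
Revised power = Φ(δ − 2.576) + Φ(−δ − 2.576) = Φ(1.841) + Φ(-6.993) = 0.9672 + 0.0000 = 0.9672.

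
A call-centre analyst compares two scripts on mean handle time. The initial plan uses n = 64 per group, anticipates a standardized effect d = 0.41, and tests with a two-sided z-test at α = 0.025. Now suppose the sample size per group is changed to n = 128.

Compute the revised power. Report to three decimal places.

With n = 128 per group: δ = d·√(n/2) = 0.41 × √(128/2) = 3.2800. Critical value z_{0.0125} = 2.241.
Revised power = Φ(δ − 2.241) + Φ(−δ − 2.241) = Φ(1.039) + Φ(-5.521) = 0.8505 + 0.0000 = 0.8505.

Power ≈ 0.851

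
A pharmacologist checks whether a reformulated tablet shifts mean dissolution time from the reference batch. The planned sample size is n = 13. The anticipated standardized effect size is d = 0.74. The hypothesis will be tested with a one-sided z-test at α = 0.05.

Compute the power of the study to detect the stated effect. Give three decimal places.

Power ≈ 0.847

Noncentrality parameter: δ = d·√n = 0.74 × √13 = 2.6681
One-sided α = 0.05 → critical value z_{0.05} = 1.645.
Power = P(Z > 1.645 − δ) = Φ(1.023) = 0.8469.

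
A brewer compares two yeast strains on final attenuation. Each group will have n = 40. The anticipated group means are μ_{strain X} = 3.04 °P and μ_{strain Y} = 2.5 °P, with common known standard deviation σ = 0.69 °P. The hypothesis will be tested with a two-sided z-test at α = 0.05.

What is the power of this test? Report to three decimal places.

Standardized effect: d = |μ_{strain X} − μ_{strain Y}| / σ = |3.04 − 2.5| / 0.69 = 0.7826
Noncentrality parameter: λ = d·√(n/2) = 0.7826 × √(40/2) = 3.4999
Critical value for a two-sided test at α = 0.05: z_{α/2} = 1.960.
Power = Φ(λ − 1.960) + Φ(−λ − 1.960) = Φ(1.540) + Φ(-5.460) = 0.9382 + 0.0000 = 0.9382.

Power ≈ 0.938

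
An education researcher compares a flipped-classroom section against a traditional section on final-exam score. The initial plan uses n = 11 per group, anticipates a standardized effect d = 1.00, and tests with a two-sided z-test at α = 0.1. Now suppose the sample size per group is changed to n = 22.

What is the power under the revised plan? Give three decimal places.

Power ≈ 0.953

With n = 22 per group: δ = d·√(n/2) = 1.00 × √(22/2) = 3.3166. Critical value z_{0.05} = 1.645.
Revised power = Φ(δ − 1.645) + Φ(−δ − 1.645) = Φ(1.672) + Φ(-4.961) = 0.9527 + 0.0000 = 0.9527.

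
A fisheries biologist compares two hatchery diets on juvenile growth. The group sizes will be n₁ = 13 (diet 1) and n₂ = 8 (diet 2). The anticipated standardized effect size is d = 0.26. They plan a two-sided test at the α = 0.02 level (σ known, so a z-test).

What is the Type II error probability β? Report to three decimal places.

Noncentrality parameter: δ = d / √(1/n₁ + 1/n₂) = 0.26 / √(1/13 + 1/8) = 0.5786
Two-sided α = 0.02 → critical value z_{0.01} = 2.326.
Power = Φ(δ − 2.326) + Φ(−δ − 2.326) = Φ(-1.748) + Φ(-2.905) = 0.0403 + 0.0018 = 0.0421.
Type II error: β = 1 − power = 1 − 0.0421 = 0.9579.

β ≈ 0.958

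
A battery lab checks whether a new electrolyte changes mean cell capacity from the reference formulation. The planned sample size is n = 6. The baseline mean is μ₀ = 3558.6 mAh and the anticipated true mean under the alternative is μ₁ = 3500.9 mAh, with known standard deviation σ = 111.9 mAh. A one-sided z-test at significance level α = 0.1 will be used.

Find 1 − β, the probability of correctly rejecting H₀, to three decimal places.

Standardized effect: d = |μ₁ − μ₀| / σ = |3500.9 − 3558.6| / 111.9 = 0.5156
Noncentrality parameter: λ = d·√n = 0.5156 × √6 = 1.2631
One-sided α = 0.1 → critical value z_{0.1} = 1.282.
Power = P(Z > 1.282 − λ) = Φ(-0.018) = 0.4926.

Power ≈ 0.493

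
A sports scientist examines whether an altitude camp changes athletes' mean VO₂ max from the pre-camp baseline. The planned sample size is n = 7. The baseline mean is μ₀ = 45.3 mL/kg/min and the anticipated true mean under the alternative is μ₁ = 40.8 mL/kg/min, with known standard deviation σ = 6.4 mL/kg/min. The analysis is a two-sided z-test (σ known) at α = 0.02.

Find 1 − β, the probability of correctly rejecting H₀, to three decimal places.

Power ≈ 0.321

Standardized effect: d = |μ₁ − μ₀| / σ = |40.8 − 45.3| / 6.4 = 0.7031
Noncentrality parameter: δ = d·√n = 0.7031 × √7 = 1.8603
Critical value for a two-sided test at α = 0.02: z_{α/2} = 2.326.
Power = Φ(δ − 2.326) + Φ(−δ − 2.326) = Φ(-0.466) + Φ(-4.187) = 0.3206 + 0.0000 = 0.3206.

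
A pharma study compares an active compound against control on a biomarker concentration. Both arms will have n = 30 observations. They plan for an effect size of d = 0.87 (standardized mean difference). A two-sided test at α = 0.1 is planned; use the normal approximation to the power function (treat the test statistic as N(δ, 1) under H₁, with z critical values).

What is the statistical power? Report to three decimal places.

Noncentrality parameter: δ = d·√(n/2) = 0.87 × √(30/2) = 3.3695
Critical value for a two-sided test at α = 0.1: z_{α/2} = 1.645.
Power = Φ(δ − 1.645) + Φ(−δ − 1.645) = Φ(1.725) + Φ(-5.014) = 0.9577 + 0.0000 = 0.9577.

Power ≈ 0.958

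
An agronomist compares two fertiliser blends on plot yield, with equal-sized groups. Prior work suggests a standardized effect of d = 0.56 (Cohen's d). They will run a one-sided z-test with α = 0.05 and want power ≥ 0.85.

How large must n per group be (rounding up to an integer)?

For power 0.85 need Φ(δ − z_{0.05}) = 0.85, so δ = z_{0.05} + z_{0.15} = 1.645 + 1.036 = 2.681.
δ = d·√(n/2) ⇒ n = 2(δ/d)² = 2 × (2.681 / 0.56)² = 45.85.
Rounding up, n = 46 per group.

n = 46 per group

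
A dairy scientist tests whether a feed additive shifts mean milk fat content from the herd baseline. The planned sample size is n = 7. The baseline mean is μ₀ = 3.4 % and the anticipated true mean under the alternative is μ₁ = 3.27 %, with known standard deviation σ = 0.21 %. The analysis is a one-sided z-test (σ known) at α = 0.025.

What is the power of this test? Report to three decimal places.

Power ≈ 0.374

Standardized effect: d = |μ₁ − μ₀| / σ = |3.27 − 3.4| / 0.21 = 0.6190
Noncentrality parameter: δ = d·√n = 0.6190 × √7 = 1.6378
One-sided α = 0.025 → critical value z_{0.025} = 1.960.
Power = Φ(δ − 1.960) = Φ(-0.322) = 0.3737.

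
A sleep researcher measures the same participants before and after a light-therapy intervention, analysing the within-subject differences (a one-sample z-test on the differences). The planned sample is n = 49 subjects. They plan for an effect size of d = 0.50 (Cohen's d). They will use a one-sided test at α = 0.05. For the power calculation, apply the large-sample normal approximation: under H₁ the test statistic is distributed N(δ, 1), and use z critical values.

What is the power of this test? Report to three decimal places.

Noncentrality parameter: δ = d·√n = 0.50 × √49 = 3.5000
One-sided α = 0.05 → critical value z_{0.05} = 1.645.
Power = Φ(δ − 1.645) = Φ(1.855) = 0.9682.

Power ≈ 0.968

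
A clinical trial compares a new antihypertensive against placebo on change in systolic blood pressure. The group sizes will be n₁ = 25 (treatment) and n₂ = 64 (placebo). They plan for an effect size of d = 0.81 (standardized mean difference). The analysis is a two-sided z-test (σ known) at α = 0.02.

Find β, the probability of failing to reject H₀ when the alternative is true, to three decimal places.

Noncentrality parameter: δ = d / √(1/n₁ + 1/n₂) = 0.81 / √(1/25 + 1/64) = 3.4344
Critical value for a two-sided test at α = 0.02: z_{α/2} = 2.326.
Power = Φ(δ − 2.326) + Φ(−δ − 2.326) = Φ(1.108) + Φ(-5.761) = 0.8661 + 0.0000 = 0.8661.
Type II error: β = 1 − power = 1 − 0.8661 = 0.1339.

β ≈ 0.134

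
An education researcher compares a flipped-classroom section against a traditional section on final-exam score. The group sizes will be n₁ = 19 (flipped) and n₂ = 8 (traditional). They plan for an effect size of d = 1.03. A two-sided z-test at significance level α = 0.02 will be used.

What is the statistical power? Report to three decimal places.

Noncentrality parameter: δ = d / √(1/n₁ + 1/n₂) = 1.03 / √(1/19 + 1/8) = 2.4439
Two-sided α = 0.02 → critical value z_{0.01} = 2.326.
Power = Φ(δ − 2.326) + Φ(−δ − 2.326) = Φ(0.118) + Φ(-4.770) = 0.5468 + 0.0000 = 0.5468.

Power ≈ 0.547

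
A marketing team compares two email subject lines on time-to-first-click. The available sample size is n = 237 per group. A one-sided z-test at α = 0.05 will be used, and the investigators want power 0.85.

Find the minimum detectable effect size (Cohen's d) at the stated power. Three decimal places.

Required noncentrality: δ = z_{0.05} + z_{0.15} = 1.645 + 1.036 = 2.681.
δ = d·√(n/2) ⇒ d = δ/√(n/2) = 2.681/√(237/2) = 0.2463.

d ≈ 0.246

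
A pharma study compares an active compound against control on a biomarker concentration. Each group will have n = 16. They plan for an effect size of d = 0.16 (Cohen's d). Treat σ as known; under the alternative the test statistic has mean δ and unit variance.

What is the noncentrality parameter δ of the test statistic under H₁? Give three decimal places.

δ = d·√(n/2) = 0.16 × √(16/2) = 0.4525

δ ≈ 0.453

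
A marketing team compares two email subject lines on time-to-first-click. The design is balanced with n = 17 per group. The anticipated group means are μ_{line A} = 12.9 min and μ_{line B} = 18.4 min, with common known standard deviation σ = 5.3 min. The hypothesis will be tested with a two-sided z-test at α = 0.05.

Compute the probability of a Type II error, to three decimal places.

Standardized effect: d = |μ_{line A} − μ_{line B}| / σ = |12.9 − 18.4| / 5.3 = 1.0377
Noncentrality parameter: λ = d·√(n/2) = 1.0377 × √(17/2) = 3.0255
Two-sided α = 0.05 → critical value z_{0.025} = 1.960.
Power = Φ(λ − 1.960) + Φ(−λ − 1.960) = Φ(1.066) + Φ(-4.985) = 0.8567 + 0.0000 = 0.8567.
Type II error: β = 1 − power = 1 − 0.8567 = 0.1433.

β ≈ 0.143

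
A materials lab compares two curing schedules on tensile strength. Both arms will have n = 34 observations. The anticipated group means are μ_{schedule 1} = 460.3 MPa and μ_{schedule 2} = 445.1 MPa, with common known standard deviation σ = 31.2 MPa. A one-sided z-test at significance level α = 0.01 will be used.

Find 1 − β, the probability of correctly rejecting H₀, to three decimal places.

Standardized effect: d = |μ_{schedule 1} − μ_{schedule 2}| / σ = |460.3 − 445.1| / 31.2 = 0.4872
Noncentrality parameter: δ = d·√(n/2) = 0.4872 × √(34/2) = 2.0087
One-sided α = 0.01 → critical value z_{0.01} = 2.326.
Power = Φ(δ − 2.326) = Φ(-0.318) = 0.3754.

Power ≈ 0.375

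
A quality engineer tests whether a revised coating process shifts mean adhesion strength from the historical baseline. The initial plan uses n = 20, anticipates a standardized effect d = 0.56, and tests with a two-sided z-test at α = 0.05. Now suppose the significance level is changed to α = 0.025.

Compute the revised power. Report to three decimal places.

Power ≈ 0.604

δ = d·√n = 0.56 × √20 = 2.5044 (unchanged). New critical value: z_{0.0125} = 2.241.
Revised power = Φ(δ − 2.241) + Φ(−δ − 2.241) = Φ(0.263) + Φ(-4.746) = 0.6037 + 0.0000 = 0.6037.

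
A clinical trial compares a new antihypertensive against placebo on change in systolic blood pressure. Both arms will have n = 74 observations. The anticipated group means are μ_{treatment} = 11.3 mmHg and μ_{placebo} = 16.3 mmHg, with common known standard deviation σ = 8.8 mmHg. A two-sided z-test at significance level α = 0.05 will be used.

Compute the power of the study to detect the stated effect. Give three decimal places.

Power ≈ 0.933

Standardized effect: d = |μ_{treatment} − μ_{placebo}| / σ = |11.3 − 16.3| / 8.8 = 0.5682
Noncentrality parameter: δ = d·√(n/2) = 0.5682 × √(74/2) = 3.4561
Critical value for a two-sided test at α = 0.05: z_{α/2} = 1.960.
Power = Φ(δ − 1.960) + Φ(−δ − 1.960) = Φ(1.496) + Φ(-5.416) = 0.9327 + 0.0000 = 0.9327.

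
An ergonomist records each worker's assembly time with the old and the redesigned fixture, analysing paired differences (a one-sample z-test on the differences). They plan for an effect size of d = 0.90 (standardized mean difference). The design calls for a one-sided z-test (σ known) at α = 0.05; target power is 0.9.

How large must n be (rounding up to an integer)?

n = 11

Set Φ(δ − 1.645) = 0.9; then δ − 1.645 = Φ⁻¹(0.9) = 1.282, giving δ = 2.926.
δ = d·√n ⇒ n = (δ/d)² = (2.926 / 0.90)² = 10.57.
Rounding up, n = 11.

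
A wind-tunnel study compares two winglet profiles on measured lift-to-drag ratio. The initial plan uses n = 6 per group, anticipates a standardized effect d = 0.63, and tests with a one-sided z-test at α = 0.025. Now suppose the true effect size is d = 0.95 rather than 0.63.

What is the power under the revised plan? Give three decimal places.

Power ≈ 0.377

With d = 0.95: δ = d·√(n/2) = 0.95 × √(6/2) = 1.6454. Critical value z_{0.025} = 1.960.
Revised power = Φ(δ − 1.960) = Φ(-0.315) = 0.3766.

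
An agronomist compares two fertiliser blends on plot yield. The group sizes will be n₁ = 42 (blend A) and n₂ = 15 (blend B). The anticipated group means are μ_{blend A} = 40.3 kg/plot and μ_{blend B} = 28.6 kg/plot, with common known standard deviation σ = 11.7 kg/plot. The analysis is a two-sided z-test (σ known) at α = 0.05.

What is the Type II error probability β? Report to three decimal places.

β ≈ 0.086

Standardized effect: d = |μ_{blend A} − μ_{blend B}| / σ = |40.3 − 28.6| / 11.7 = 1.0000
Noncentrality parameter: δ = d / √(1/n₁ + 1/n₂) = 1.0000 / √(1/42 + 1/15) = 3.3245
Critical value for a two-sided test at α = 0.05: z_{α/2} = 1.960.
Power = Φ(δ − 1.960) + Φ(−δ − 1.960) = Φ(1.365) + Φ(-5.285) = 0.9138 + 0.0000 = 0.9138.
Type II error: β = 1 − power = 1 − 0.9138 = 0.0862.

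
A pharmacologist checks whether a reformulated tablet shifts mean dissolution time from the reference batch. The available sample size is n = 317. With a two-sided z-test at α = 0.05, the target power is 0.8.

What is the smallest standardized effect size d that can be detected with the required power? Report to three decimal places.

d ≈ 0.157

Required noncentrality: δ = z_{0.025} + z_{0.20} = 1.960 + 0.842 = 2.802.
(Lower-tail contribution to power is negligible for δ > 0.)
δ = d·√n ⇒ d = δ/√n = 2.802/√317 = 0.1574.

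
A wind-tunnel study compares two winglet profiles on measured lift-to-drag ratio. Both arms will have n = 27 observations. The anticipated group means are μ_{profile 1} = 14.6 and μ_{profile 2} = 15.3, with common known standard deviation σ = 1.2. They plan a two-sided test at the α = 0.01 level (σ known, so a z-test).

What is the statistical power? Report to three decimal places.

Standardized effect: d = |μ_{profile 1} − μ_{profile 2}| / σ = |14.6 − 15.3| / 1.2 = 0.5833
Noncentrality parameter: δ = d·√(n/2) = 0.5833 × √(27/2) = 2.1433
Critical value for a two-sided test at α = 0.01: z_{α/2} = 2.576.
Power = Φ(δ − 2.576) + Φ(−δ − 2.576) = Φ(-0.433) + Φ(-4.719) = 0.3327 + 0.0000 = 0.3327.

Power ≈ 0.333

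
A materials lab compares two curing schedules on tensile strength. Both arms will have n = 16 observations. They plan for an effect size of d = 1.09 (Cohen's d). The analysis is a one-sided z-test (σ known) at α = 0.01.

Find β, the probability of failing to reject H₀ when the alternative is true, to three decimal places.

Noncentrality parameter: δ = d·√(n/2) = 1.09 × √(16/2) = 3.0830
One-sided α = 0.01 → critical value z_{0.01} = 2.326.
Power = P(Z > 2.326 − δ) = Φ(0.757) = 0.7754.
Type II error: β = 1 − power = 1 − 0.7754 = 0.2246.

β ≈ 0.225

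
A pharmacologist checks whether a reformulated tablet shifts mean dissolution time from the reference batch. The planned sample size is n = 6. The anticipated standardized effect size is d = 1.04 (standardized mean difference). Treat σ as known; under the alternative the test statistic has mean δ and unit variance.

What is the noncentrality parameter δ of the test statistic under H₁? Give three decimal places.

δ = d·√n = 1.04 × √6 = 2.5475

δ ≈ 2.547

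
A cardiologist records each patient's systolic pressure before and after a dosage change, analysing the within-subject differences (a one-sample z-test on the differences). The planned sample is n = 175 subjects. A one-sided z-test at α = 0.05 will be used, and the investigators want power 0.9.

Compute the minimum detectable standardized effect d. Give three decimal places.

d ≈ 0.221

Need Φ(δ − 1.645) = 0.9, so δ = 1.645 + 1.282 = 2.926.
δ = d·√n ⇒ d = δ/√n = 2.926/√175 = 0.2212.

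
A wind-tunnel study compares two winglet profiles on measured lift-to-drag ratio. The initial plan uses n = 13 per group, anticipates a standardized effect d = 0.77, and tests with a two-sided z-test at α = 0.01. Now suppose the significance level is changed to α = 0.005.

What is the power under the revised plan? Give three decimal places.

δ = d·√(n/2) = 0.77 × √(13/2) = 1.9631 (unchanged). New critical value: z_{0.0025} = 2.807.
Revised power = Φ(δ − 2.807) + Φ(−δ − 2.807) = Φ(-0.844) + Φ(-4.770) = 0.1994 + 0.0000 = 0.1994.

Power ≈ 0.199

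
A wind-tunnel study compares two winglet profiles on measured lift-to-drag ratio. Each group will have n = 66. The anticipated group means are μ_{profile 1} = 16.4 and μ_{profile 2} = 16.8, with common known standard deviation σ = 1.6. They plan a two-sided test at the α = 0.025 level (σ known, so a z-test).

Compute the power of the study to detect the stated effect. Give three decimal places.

Standardized effect: d = |μ_{profile 1} − μ_{profile 2}| / σ = |16.4 − 16.8| / 1.6 = 0.2500
Noncentrality parameter: δ = d·√(n/2) = 0.2500 × √(66/2) = 1.4361
Critical value for a two-sided test at α = 0.025: z_{α/2} = 2.241.
Power = Φ(δ − 2.241) + Φ(−δ − 2.241) = Φ(-0.805) + Φ(-3.678) = 0.2103 + 0.0001 = 0.2105.

Power ≈ 0.210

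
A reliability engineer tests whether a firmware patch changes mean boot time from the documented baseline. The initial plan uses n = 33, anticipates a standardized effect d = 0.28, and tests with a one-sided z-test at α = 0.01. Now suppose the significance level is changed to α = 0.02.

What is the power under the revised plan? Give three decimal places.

δ = d·√n = 0.28 × √33 = 1.6085 (unchanged). New critical value: z_{0.02} = 2.054.
Revised power = P(Z > 2.054 − δ) = Φ(-0.445) = 0.3281.

Power ≈ 0.328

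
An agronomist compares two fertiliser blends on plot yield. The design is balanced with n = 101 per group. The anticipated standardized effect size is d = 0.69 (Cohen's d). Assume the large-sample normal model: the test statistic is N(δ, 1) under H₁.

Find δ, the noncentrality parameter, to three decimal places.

δ ≈ 4.903

δ = d·√(n/2) = 0.69 × √(101/2) = 4.9034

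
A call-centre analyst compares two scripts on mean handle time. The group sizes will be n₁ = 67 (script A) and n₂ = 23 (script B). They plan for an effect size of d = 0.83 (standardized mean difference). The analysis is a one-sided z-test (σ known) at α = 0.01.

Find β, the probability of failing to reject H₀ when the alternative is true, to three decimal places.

β ≈ 0.134

Noncentrality parameter: δ = d / √(1/n₁ + 1/n₂) = 0.83 / √(1/67 + 1/23) = 3.4345
One-sided α = 0.01 → critical value z_{0.01} = 2.326.
Power = Φ(δ − 2.326) = Φ(1.108) = 0.8661.
Type II error: β = 1 − power = 1 − 0.8661 = 0.1339.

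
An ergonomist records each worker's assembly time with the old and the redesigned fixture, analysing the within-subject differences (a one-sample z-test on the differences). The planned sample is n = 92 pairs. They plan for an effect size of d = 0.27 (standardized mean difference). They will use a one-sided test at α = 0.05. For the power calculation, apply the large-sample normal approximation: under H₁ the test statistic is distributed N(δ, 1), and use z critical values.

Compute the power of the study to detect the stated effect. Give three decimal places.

Power ≈ 0.828

Noncentrality parameter: δ = d·√n = 0.27 × √92 = 2.5897
One-sided α = 0.05 → critical value z_{0.05} = 1.645.
Power = Φ(δ − 1.645) = Φ(0.945) = 0.8276.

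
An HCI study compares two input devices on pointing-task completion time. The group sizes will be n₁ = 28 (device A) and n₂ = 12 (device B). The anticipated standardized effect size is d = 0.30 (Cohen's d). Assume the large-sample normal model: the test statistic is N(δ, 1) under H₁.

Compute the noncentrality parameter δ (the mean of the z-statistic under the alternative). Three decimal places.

δ ≈ 0.869

The noncentrality parameter scales effect size by the design's sample-size factor: δ = d / √(1/n₁ + 1/n₂) = 0.30 / √(1/28 + 1/12) = 0.8695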